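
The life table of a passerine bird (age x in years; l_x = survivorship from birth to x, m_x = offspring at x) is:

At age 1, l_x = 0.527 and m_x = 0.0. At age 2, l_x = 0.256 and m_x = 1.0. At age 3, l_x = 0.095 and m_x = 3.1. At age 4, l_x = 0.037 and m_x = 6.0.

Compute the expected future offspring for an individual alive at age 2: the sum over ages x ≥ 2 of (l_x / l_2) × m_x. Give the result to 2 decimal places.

l_2 = 0.256. Conditional survival from age 2 to x is l_x / l_2.
  x=2: (0.256/0.256) × 1.0 = 1.0000
  x=3: (0.095/0.256) × 3.1 = 1.1504
  x=4: (0.037/0.256) × 6.0 = 0.8672
Sum = 1.0000 + 1.1504 + 0.8672 = 3.0176

3.02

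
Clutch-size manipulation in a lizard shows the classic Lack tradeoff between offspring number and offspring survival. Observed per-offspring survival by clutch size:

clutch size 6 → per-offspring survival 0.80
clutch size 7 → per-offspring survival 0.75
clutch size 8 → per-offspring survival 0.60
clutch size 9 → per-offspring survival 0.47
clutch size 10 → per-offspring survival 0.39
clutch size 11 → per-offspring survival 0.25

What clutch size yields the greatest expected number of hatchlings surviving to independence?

Expected hatchlings surviving to independence = c × s(c):
  c=6: 6 × 0.80 = 4.800
  c=7: 7 × 0.75 = 5.250
  c=8: 8 × 0.60 = 4.800
  c=9: 9 × 0.47 = 4.230
  c=10: 10 × 0.39 = 3.900
  c=11: 11 × 0.25 = 2.750
Maximum at c = 7 (5.250 hatchlings surviving to independence).

7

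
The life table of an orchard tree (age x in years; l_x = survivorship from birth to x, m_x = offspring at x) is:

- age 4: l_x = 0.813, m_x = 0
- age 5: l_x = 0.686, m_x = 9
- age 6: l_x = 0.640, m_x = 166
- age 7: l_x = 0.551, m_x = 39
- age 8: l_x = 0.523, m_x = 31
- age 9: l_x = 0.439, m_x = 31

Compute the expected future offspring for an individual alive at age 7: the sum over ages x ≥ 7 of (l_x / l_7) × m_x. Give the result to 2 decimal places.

93.12

l_7 = 0.551. Conditional survival from age 7 to x is l_x / l_7.
  x=7: (0.551/0.551) × 39 = 39.0000
  x=8: (0.523/0.551) × 31 = 29.4247
  x=9: (0.439/0.551) × 31 = 24.6987
Sum = 39.0000 + 29.4247 + 24.6987 = 93.1234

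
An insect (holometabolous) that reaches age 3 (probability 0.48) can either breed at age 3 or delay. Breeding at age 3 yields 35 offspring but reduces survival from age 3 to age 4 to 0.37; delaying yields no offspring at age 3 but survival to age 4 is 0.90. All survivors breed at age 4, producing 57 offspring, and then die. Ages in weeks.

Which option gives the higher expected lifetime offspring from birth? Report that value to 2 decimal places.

26.92

breed at age 3: R₀ = 0.48 × (35 + 0.37 × 57) = 0.48 × 56.0900 = 26.9232
delay to age 4: R₀ = 0.48 × (0.90 × 57) = 0.48 × 51.3000 = 24.6240
Higher: breed at age 3 (26.9232).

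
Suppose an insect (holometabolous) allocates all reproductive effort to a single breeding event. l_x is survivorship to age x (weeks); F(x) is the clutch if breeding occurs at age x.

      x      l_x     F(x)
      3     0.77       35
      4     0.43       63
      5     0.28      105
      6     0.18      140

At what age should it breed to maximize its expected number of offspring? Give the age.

5

Expected offspring if breeding at age x = l_x × F(x):
  age 3: 0.77 × 35 = 26.950
  age 4: 0.43 × 63 = 27.090
  age 5: 0.28 × 105 = 29.400
  age 6: 0.18 × 140 = 25.200
Maximum at age 5 (29.400).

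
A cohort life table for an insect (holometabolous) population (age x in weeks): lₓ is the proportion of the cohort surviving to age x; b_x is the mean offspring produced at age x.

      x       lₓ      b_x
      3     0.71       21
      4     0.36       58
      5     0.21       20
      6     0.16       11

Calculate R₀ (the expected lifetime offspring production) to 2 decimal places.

R₀ = Σ lₓ b_x:
  age 3: 0.71 × 21 = 14.9100
  age 4: 0.36 × 58 = 20.8800
  age 5: 0.21 × 20 = 4.2000
  age 6: 0.16 × 11 = 1.7600
R₀ = 14.9100 + 20.8800 + 4.2000 + 1.7600 = 41.7500

41.75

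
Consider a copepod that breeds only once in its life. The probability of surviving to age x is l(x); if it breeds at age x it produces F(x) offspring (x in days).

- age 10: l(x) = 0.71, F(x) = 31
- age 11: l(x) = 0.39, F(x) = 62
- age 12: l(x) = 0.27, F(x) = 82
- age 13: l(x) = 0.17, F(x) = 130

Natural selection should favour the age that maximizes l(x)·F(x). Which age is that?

11

Expected offspring if breeding at age x = l(x) × F(x):
  age 10: 0.71 × 31 = 22.010
  age 11: 0.39 × 62 = 24.180
  age 12: 0.27 × 82 = 22.140
  age 13: 0.17 × 130 = 22.100
Maximum at age 11 (24.180).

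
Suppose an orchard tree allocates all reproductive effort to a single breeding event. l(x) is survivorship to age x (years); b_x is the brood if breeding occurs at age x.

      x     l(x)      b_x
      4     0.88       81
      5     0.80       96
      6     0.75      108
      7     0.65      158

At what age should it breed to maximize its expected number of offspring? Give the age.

7

Expected offspring if breeding at age x = l(x) × b_x:
  age 4: 0.88 × 81 = 71.280
  age 5: 0.80 × 96 = 76.800
  age 6: 0.75 × 108 = 81.000
  age 7: 0.65 × 158 = 102.700
Maximum at age 7 (102.700).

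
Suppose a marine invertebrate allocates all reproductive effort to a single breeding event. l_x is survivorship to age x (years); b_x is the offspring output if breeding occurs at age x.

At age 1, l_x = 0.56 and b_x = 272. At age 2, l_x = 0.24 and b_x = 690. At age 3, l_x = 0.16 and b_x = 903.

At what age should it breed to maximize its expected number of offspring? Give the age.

2

Expected offspring if breeding at age x = l_x × b_x:
  age 1: 0.56 × 272 = 152.320
  age 2: 0.24 × 690 = 165.600
  age 3: 0.16 × 903 = 144.480
Maximum at age 2 (165.600).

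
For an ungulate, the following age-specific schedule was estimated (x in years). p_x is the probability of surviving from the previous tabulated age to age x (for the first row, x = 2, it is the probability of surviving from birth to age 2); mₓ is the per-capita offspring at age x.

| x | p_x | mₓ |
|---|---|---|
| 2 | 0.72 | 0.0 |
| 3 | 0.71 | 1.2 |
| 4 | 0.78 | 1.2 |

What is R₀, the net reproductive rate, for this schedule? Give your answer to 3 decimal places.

Survivorship from birth: l_x = p_2·p_3·…·p_x.
  l_2 = 0.72000
  l_3 = 0.51120
  l_4 = 0.39874
R₀ = Σ l_x mₓ:
  age 2: 0.72000 × 0.0 = 0.0000
  age 3: 0.51120 × 1.2 = 0.6134
  age 4: 0.39874 × 1.2 = 0.4785
R₀ = 0.0000 + 0.6134 + 0.4785 = 1.0919

1.092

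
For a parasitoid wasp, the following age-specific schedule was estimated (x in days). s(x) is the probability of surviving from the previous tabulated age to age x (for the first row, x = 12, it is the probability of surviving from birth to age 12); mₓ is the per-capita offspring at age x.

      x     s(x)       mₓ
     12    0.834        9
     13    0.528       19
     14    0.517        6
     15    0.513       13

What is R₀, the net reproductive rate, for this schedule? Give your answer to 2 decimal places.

Survivorship from birth: l_x = s_12·s_13·…·s_x.
  l_12 = 0.83400
  l_13 = 0.44035
  l_14 = 0.22766
  l_15 = 0.11679
R₀ = Σ l_x mₓ:
  age 12: 0.83400 × 9 = 7.5060
  age 13: 0.44035 × 19 = 8.3666
  age 14: 0.22766 × 6 = 1.3660
  age 15: 0.11679 × 13 = 1.5183
R₀ = 7.5060 + 8.3666 + 1.3660 + 1.5183 = 18.7569

18.76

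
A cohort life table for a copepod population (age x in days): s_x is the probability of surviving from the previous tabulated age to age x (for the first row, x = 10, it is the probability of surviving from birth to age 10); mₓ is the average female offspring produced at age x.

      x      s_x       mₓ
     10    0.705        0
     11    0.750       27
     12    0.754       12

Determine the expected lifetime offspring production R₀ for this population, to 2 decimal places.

19.06

Survivorship from birth: l_x = s_10·s_11·…·s_x.
  l_10 = 0.70500
  l_11 = 0.52875
  l_12 = 0.39868
R₀ = Σ l_x mₓ:
  age 10: 0.70500 × 0 = 0.0000
  age 11: 0.52875 × 27 = 14.2763
  age 12: 0.39868 × 12 = 4.7842
R₀ = 0.0000 + 14.2763 + 4.7842 = 19.0604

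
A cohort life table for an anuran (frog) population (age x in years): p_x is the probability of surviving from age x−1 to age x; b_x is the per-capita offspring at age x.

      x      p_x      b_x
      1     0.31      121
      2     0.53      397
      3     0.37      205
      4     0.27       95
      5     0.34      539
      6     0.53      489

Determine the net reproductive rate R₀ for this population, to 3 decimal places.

121.213

Survivorship from birth: l_x = p_1·p_2·…·p_x.
  l_1 = 0.31000
  l_2 = 0.16430
  l_3 = 0.06079
  l_4 = 0.01641
  l_5 = 0.00558
  l_6 = 0.00296
R₀ = Σ l_x b_x:
  age 1: 0.31000 × 121 = 37.5100
  age 2: 0.16430 × 397 = 65.2271
  age 3: 0.06079 × 205 = 12.4619
  age 4: 0.01641 × 95 = 1.5590
  age 5: 0.00558 × 539 = 3.0076
  age 6: 0.00296 × 489 = 1.4474
R₀ = 37.5100 + 65.2271 + 12.4619 + 1.5590 + 3.0076 + 1.4474 = 121.2131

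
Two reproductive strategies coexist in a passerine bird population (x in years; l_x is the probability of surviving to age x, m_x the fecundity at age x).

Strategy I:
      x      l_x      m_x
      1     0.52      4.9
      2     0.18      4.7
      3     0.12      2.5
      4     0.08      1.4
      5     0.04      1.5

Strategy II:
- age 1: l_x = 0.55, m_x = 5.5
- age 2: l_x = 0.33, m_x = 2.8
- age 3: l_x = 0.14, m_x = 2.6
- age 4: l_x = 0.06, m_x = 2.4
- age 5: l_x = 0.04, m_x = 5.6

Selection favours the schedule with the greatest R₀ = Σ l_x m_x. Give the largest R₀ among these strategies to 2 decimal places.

Strategy I: R₀ = 0.52×4.9 + 0.18×4.7 + 0.12×2.5 + 0.08×1.4 + 0.04×1.5 = 3.8660
Strategy II: R₀ = 0.55×5.5 + 0.33×2.8 + 0.14×2.6 + 0.06×2.4 + 0.04×5.6 = 4.6810
Highest R₀: strategy II with 4.6810.

4.68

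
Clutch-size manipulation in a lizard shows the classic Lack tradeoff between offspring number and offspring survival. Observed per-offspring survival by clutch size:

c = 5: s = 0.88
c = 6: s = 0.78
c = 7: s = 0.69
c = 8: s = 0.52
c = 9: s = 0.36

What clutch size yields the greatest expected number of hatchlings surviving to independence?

Expected hatchlings surviving to independence = c × s(c):
  c=5: 5 × 0.88 = 4.400
  c=6: 6 × 0.78 = 4.680
  c=7: 7 × 0.69 = 4.830
  c=8: 8 × 0.52 = 4.160
  c=9: 9 × 0.36 = 3.240
Maximum at c = 7 (4.830 hatchlings surviving to independence).

7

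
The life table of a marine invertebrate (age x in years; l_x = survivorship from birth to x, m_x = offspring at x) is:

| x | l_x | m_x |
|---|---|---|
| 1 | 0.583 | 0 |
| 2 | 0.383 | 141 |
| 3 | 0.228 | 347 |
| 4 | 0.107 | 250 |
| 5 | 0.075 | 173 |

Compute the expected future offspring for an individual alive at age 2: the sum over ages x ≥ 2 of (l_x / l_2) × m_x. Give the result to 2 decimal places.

451.29

l_2 = 0.383. Conditional survival from age 2 to x is l_x / l_2.
  x=2: (0.383/0.383) × 141 = 141.0000
  x=3: (0.228/0.383) × 347 = 206.5692
  x=4: (0.107/0.383) × 250 = 69.8433
  x=5: (0.075/0.383) × 173 = 33.8773
Sum = 141.0000 + 206.5692 + 69.8433 + 33.8773 = 451.2898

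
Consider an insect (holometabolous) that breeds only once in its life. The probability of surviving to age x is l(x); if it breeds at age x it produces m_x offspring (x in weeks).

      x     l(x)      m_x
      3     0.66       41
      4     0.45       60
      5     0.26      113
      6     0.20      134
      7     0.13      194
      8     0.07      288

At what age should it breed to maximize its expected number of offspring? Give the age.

Expected offspring if breeding at age x = l(x) × m_x:
  age 3: 0.66 × 41 = 27.060
  age 4: 0.45 × 60 = 27.000
  age 5: 0.26 × 113 = 29.380
  age 6: 0.20 × 134 = 26.800
  age 7: 0.13 × 194 = 25.220
  age 8: 0.07 × 288 = 20.160
Maximum at age 5 (29.380).

5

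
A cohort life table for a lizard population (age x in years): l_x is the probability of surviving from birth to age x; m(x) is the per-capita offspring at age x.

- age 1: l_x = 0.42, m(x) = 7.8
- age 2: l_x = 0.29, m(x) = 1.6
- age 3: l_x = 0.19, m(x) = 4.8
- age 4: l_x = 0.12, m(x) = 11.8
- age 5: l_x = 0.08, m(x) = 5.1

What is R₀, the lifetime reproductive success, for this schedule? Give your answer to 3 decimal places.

R₀ = Σ l_x m(x):
  age 1: 0.42 × 7.8 = 3.2760
  age 2: 0.29 × 1.6 = 0.4640
  age 3: 0.19 × 4.8 = 0.9120
  age 4: 0.12 × 11.8 = 1.4160
  age 5: 0.08 × 5.1 = 0.4080
R₀ = 3.2760 + 0.4640 + 0.9120 + 1.4160 + 0.4080 = 6.4760

6.476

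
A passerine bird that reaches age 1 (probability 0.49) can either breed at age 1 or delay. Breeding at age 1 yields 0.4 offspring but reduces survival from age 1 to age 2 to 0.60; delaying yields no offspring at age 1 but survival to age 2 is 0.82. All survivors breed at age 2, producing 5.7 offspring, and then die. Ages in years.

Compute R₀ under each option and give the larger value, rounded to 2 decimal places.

breed at age 1: R₀ = 0.49 × (0.4 + 0.60 × 5.7) = 0.49 × 3.8200 = 1.8718
delay to age 2: R₀ = 0.49 × (0.82 × 5.7) = 0.49 × 4.6740 = 2.2903
Higher: delay to age 2 (2.2903).

2.29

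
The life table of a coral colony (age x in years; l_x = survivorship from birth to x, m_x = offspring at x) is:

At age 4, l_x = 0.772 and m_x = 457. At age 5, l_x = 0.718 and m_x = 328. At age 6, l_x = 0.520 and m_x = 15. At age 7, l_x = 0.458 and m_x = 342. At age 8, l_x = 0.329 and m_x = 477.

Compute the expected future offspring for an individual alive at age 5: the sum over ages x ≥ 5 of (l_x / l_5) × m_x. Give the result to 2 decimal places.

775.59

l_5 = 0.718. Conditional survival from age 5 to x is l_x / l_5.
  x=5: (0.718/0.718) × 328 = 328.0000
  x=6: (0.520/0.718) × 15 = 10.8635
  x=7: (0.458/0.718) × 342 = 218.1560
  x=8: (0.329/0.718) × 477 = 218.5696
Sum = 328.0000 + 10.8635 + 218.1560 + 218.5696 = 775.5891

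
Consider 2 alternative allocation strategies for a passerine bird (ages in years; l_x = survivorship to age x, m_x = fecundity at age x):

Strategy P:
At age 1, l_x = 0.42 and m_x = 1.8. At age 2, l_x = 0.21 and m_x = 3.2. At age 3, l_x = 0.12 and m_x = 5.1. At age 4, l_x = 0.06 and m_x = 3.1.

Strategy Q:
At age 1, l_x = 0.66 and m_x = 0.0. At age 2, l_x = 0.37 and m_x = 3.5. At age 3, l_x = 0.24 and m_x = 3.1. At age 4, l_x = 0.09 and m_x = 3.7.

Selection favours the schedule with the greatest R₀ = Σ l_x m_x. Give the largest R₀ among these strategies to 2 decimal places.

2.37

Strategy P: R₀ = 0.42×1.8 + 0.21×3.2 + 0.12×5.1 + 0.06×3.1 = 2.2260
Strategy Q: R₀ = 0.66×0.0 + 0.37×3.5 + 0.24×3.1 + 0.09×3.7 = 2.3720
Highest R₀: strategy Q with 2.3720.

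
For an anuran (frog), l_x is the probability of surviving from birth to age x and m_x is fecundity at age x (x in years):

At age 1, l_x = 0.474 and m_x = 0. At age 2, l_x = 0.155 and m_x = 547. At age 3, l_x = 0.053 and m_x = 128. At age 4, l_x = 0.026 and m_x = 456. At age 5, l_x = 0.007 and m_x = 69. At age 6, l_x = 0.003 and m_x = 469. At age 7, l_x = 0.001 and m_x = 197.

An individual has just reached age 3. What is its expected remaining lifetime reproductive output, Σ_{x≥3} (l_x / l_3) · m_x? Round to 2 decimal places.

l_3 = 0.053. Conditional survival from age 3 to x is l_x / l_3.
  x=3: (0.053/0.053) × 128 = 128.0000
  x=4: (0.026/0.053) × 456 = 223.6981
  x=5: (0.007/0.053) × 69 = 9.1132
  x=6: (0.003/0.053) × 469 = 26.5472
  x=7: (0.001/0.053) × 197 = 3.7170
Sum = 128.0000 + 223.6981 + 9.1132 + 26.5472 + 3.7170 = 391.0755

391.08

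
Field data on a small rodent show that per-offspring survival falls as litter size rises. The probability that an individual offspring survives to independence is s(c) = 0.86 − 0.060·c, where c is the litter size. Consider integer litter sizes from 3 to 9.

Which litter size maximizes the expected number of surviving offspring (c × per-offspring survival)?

Expected surviving offspring = c × s(c):
  c=3: 3 × 0.680 = 2.040
  c=4: 4 × 0.620 = 2.480
  c=5: 5 × 0.560 = 2.800
  c=6: 6 × 0.500 = 3.000
  c=7: 7 × 0.440 = 3.080
  c=8: 8 × 0.380 = 3.040
  c=9: 9 × 0.320 = 2.880
Maximum at c = 7 (3.080 surviving offspring).

7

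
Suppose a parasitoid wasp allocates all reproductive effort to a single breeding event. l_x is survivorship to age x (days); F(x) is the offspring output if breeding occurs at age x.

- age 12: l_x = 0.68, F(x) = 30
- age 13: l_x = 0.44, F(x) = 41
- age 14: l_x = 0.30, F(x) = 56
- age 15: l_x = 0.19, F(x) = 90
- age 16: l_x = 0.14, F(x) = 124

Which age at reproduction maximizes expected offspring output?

12

Expected offspring if breeding at age x = l_x × F(x):
  age 12: 0.68 × 30 = 20.400
  age 13: 0.44 × 41 = 18.040
  age 14: 0.30 × 56 = 16.800
  age 15: 0.19 × 90 = 17.100
  age 16: 0.14 × 124 = 17.360
Maximum at age 12 (20.400).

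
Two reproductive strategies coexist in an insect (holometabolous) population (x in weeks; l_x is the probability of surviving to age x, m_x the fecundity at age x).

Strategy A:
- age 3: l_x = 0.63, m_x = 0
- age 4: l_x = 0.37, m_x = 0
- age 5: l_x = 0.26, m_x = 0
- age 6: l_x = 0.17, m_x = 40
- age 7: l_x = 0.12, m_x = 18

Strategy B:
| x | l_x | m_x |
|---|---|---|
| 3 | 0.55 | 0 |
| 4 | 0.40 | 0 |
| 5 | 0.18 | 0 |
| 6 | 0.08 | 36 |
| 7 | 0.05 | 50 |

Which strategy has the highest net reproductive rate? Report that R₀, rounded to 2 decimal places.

8.96

Strategy A: R₀ = 0.63×0 + 0.37×0 + 0.26×0 + 0.17×40 + 0.12×18 = 8.9600
Strategy B: R₀ = 0.55×0 + 0.40×0 + 0.18×0 + 0.08×36 + 0.05×50 = 5.3800
Highest R₀: strategy A with 8.9600.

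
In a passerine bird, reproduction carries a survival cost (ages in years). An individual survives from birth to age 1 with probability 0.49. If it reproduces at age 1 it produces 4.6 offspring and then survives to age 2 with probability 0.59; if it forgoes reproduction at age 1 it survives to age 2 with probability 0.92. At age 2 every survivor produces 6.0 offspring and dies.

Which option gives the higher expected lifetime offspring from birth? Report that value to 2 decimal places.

breed at age 1: R₀ = 0.49 × (4.6 + 0.59 × 6.0) = 0.49 × 8.1400 = 3.9886
delay to age 2: R₀ = 0.49 × (0.92 × 6.0) = 0.49 × 5.5200 = 2.7048
Higher: breed at age 1 (3.9886).

3.99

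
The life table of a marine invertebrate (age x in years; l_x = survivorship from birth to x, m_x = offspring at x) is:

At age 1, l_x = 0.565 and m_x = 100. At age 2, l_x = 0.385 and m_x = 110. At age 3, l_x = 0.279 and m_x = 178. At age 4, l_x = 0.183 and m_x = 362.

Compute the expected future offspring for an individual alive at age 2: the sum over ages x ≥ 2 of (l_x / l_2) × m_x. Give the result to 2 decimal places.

l_2 = 0.385. Conditional survival from age 2 to x is l_x / l_2.
  x=2: (0.385/0.385) × 110 = 110.0000
  x=3: (0.279/0.385) × 178 = 128.9922
  x=4: (0.183/0.385) × 362 = 172.0675
Sum = 110.0000 + 128.9922 + 172.0675 = 411.0597

411.06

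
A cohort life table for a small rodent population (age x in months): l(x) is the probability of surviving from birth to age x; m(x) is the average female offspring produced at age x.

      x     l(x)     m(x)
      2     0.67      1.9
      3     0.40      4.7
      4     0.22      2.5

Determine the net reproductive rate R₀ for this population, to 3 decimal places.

3.703

R₀ = Σ l(x) m(x):
  age 2: 0.67 × 1.9 = 1.2730
  age 3: 0.40 × 4.7 = 1.8800
  age 4: 0.22 × 2.5 = 0.5500
R₀ = 1.2730 + 1.8800 + 0.5500 = 3.7030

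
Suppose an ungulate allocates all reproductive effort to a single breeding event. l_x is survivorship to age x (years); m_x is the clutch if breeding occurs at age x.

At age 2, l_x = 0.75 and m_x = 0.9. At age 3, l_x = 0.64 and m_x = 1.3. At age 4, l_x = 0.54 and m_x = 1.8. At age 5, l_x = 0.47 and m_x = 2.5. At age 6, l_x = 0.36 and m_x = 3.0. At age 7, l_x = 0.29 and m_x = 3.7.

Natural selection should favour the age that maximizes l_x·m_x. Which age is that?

5

Expected offspring if breeding at age x = l_x × m_x:
  age 2: 0.75 × 0.9 = 0.675
  age 3: 0.64 × 1.3 = 0.832
  age 4: 0.54 × 1.8 = 0.972
  age 5: 0.47 × 2.5 = 1.175
  age 6: 0.36 × 3.0 = 1.080
  age 7: 0.29 × 3.7 = 1.073
Maximum at age 5 (1.175).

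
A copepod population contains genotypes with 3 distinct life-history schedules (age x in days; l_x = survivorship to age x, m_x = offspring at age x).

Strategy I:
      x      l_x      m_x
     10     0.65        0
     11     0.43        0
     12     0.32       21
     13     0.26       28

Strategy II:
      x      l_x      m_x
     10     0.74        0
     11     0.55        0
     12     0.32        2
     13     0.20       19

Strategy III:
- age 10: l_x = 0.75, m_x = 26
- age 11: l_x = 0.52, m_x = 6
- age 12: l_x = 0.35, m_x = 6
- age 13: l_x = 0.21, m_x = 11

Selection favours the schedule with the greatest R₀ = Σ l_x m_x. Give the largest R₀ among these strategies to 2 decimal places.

Strategy I: R₀ = 0.65×0 + 0.43×0 + 0.32×21 + 0.26×28 = 14.0000
Strategy II: R₀ = 0.74×0 + 0.55×0 + 0.32×2 + 0.20×19 = 4.4400
Strategy III: R₀ = 0.75×26 + 0.52×6 + 0.35×6 + 0.21×11 = 27.0300
Highest R₀: strategy III with 27.0300.

27.03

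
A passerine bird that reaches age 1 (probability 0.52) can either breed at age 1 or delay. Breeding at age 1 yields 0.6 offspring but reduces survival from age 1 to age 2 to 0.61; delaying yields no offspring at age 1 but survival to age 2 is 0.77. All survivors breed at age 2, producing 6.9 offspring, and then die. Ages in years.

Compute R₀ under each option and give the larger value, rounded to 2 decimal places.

2.76

breed at age 1: R₀ = 0.52 × (0.6 + 0.61 × 6.9) = 0.52 × 4.8090 = 2.5007
delay to age 2: R₀ = 0.52 × (0.77 × 6.9) = 0.52 × 5.3130 = 2.7628
Higher: delay to age 2 (2.7628).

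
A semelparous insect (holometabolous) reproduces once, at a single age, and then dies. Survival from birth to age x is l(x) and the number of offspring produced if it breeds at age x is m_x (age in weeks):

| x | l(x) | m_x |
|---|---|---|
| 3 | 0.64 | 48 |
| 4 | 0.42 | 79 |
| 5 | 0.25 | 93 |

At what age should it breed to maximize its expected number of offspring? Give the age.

4

Expected offspring if breeding at age x = l(x) × m_x:
  age 3: 0.64 × 48 = 30.720
  age 4: 0.42 × 79 = 33.180
  age 5: 0.25 × 93 = 23.250
Maximum at age 4 (33.180).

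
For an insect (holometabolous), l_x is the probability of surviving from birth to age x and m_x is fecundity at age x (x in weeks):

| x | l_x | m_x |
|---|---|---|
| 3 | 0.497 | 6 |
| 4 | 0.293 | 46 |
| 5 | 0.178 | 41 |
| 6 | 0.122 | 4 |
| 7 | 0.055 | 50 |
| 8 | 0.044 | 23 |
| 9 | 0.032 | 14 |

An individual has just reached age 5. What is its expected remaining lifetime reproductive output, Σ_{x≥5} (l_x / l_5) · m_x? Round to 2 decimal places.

l_5 = 0.178. Conditional survival from age 5 to x is l_x / l_5.
  x=5: (0.178/0.178) × 41 = 41.0000
  x=6: (0.122/0.178) × 4 = 2.7416
  x=7: (0.055/0.178) × 50 = 15.4494
  x=8: (0.044/0.178) × 23 = 5.6854
  x=9: (0.032/0.178) × 14 = 2.5169
Sum = 41.0000 + 2.7416 + 15.4494 + 5.6854 + 2.5169 = 67.3933

67.39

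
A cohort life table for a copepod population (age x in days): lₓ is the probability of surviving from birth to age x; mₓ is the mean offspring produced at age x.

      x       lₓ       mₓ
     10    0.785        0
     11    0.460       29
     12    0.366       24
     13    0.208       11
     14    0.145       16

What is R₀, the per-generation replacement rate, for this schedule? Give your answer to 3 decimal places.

26.732

R₀ = Σ lₓ mₓ:
  age 10: 0.785 × 0 = 0.0000
  age 11: 0.460 × 29 = 13.3400
  age 12: 0.366 × 24 = 8.7840
  age 13: 0.208 × 11 = 2.2880
  age 14: 0.145 × 16 = 2.3200
R₀ = 0.0000 + 13.3400 + 8.7840 + 2.2880 + 2.3200 = 26.7320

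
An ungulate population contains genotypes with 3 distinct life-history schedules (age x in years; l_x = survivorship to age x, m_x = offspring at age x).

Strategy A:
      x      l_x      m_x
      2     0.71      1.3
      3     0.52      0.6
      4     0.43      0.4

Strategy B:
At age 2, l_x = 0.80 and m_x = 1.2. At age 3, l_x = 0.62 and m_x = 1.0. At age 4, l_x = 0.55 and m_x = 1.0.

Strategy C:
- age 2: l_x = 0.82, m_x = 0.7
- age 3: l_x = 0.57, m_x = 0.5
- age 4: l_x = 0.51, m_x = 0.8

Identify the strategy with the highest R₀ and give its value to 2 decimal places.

2.13

Strategy A: R₀ = 0.71×1.3 + 0.52×0.6 + 0.43×0.4 = 1.4070
Strategy B: R₀ = 0.80×1.2 + 0.62×1.0 + 0.55×1.0 = 2.1300
Strategy C: R₀ = 0.82×0.7 + 0.57×0.5 + 0.51×0.8 = 1.2670
Highest R₀: strategy B with 2.1300.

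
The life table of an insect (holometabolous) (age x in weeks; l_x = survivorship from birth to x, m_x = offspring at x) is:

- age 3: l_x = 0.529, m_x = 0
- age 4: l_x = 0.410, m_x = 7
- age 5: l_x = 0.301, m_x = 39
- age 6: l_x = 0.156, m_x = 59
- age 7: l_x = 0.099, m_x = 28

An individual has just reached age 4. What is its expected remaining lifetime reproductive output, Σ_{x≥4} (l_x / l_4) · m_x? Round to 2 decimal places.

64.84

l_4 = 0.410. Conditional survival from age 4 to x is l_x / l_4.
  x=4: (0.410/0.410) × 7 = 7.0000
  x=5: (0.301/0.410) × 39 = 28.6317
  x=6: (0.156/0.410) × 59 = 22.4488
  x=7: (0.099/0.410) × 28 = 6.7610
Sum = 7.0000 + 28.6317 + 22.4488 + 6.7610 = 64.8415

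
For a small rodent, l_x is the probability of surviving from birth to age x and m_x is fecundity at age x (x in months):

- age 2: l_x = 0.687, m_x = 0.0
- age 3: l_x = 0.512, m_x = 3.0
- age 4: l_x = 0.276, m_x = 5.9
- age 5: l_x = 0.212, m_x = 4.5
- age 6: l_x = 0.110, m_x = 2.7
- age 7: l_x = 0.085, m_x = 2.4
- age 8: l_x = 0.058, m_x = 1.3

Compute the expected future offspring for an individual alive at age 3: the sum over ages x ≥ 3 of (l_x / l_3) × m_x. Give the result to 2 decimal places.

9.17

l_3 = 0.512. Conditional survival from age 3 to x is l_x / l_3.
  x=3: (0.512/0.512) × 3.0 = 3.0000
  x=4: (0.276/0.512) × 5.9 = 3.1805
  x=5: (0.212/0.512) × 4.5 = 1.8633
  x=6: (0.110/0.512) × 2.7 = 0.5801
  x=7: (0.085/0.512) × 2.4 = 0.3984
  x=8: (0.058/0.512) × 1.3 = 0.1473
Sum = 3.0000 + 3.1805 + 1.8633 + 0.5801 + 0.3984 + 0.1473 = 9.1695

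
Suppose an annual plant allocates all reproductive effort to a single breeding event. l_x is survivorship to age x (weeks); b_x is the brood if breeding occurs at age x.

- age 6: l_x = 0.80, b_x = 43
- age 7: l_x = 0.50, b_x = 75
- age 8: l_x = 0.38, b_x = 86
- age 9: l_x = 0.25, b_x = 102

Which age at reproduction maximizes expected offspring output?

7

Expected offspring if breeding at age x = l_x × b_x:
  age 6: 0.80 × 43 = 34.400
  age 7: 0.50 × 75 = 37.500
  age 8: 0.38 × 86 = 32.680
  age 9: 0.25 × 102 = 25.500
Maximum at age 7 (37.500).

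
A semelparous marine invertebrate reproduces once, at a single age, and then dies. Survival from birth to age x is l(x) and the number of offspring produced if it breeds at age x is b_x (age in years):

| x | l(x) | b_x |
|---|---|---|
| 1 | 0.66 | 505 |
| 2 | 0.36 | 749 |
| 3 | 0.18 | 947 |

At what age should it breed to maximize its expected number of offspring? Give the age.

Expected offspring if breeding at age x = l(x) × b_x:
  age 1: 0.66 × 505 = 333.300
  age 2: 0.36 × 749 = 269.640
  age 3: 0.18 × 947 = 170.460
Maximum at age 1 (333.300).

1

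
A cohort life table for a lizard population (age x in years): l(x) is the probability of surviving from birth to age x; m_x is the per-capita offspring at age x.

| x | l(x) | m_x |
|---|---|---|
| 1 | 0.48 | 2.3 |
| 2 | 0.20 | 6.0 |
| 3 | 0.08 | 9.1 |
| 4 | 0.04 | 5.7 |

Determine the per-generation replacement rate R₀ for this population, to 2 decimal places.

3.26

R₀ = Σ l(x) m_x:
  age 1: 0.48 × 2.3 = 1.1040
  age 2: 0.20 × 6.0 = 1.2000
  age 3: 0.08 × 9.1 = 0.7280
  age 4: 0.04 × 5.7 = 0.2280
R₀ = 1.1040 + 1.2000 + 0.7280 + 0.2280 = 3.2600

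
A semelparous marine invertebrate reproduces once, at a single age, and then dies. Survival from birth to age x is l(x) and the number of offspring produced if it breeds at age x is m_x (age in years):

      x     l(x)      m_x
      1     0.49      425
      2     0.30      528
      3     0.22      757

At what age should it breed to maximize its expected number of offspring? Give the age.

Expected offspring if breeding at age x = l(x) × m_x:
  age 1: 0.49 × 425 = 208.250
  age 2: 0.30 × 528 = 158.400
  age 3: 0.22 × 757 = 166.540
Maximum at age 1 (208.250).

1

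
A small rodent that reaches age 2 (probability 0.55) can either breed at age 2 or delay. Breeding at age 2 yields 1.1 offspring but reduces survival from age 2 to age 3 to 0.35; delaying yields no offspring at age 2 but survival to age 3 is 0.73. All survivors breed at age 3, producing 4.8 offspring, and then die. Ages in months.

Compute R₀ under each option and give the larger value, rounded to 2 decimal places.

1.93

breed at age 2: R₀ = 0.55 × (1.1 + 0.35 × 4.8) = 0.55 × 2.7800 = 1.5290
delay to age 3: R₀ = 0.55 × (0.73 × 4.8) = 0.55 × 3.5040 = 1.9272
Higher: delay to age 3 (1.9272).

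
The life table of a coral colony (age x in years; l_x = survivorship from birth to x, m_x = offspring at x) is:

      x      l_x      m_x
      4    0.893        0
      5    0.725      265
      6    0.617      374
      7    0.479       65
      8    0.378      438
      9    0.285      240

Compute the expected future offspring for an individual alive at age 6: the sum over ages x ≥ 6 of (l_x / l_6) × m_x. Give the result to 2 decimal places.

l_6 = 0.617. Conditional survival from age 6 to x is l_x / l_6.
  x=6: (0.617/0.617) × 374 = 374.0000
  x=7: (0.479/0.617) × 65 = 50.4619
  x=8: (0.378/0.617) × 438 = 268.3371
  x=9: (0.285/0.617) × 240 = 110.8590
Sum = 374.0000 + 50.4619 + 268.3371 + 110.8590 = 803.6580

803.66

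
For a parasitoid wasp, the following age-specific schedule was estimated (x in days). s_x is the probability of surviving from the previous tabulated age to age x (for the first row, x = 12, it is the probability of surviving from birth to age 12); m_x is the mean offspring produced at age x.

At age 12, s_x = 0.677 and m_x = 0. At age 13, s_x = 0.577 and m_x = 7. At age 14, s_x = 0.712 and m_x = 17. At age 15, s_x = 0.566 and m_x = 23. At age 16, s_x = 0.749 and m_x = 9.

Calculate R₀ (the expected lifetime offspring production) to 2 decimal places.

12.14

Survivorship from birth: l_x = s_12·s_13·…·s_x.
  l_12 = 0.67700
  l_13 = 0.39063
  l_14 = 0.27813
  l_15 = 0.15742
  l_16 = 0.11791
R₀ = Σ l_x m_x:
  age 12: 0.67700 × 0 = 0.0000
  age 13: 0.39063 × 7 = 2.7344
  age 14: 0.27813 × 17 = 4.7282
  age 15: 0.15742 × 23 = 3.6207
  age 16: 0.11791 × 9 = 1.0612
R₀ = 0.0000 + 2.7344 + 4.7282 + 3.6207 + 1.0612 = 12.1445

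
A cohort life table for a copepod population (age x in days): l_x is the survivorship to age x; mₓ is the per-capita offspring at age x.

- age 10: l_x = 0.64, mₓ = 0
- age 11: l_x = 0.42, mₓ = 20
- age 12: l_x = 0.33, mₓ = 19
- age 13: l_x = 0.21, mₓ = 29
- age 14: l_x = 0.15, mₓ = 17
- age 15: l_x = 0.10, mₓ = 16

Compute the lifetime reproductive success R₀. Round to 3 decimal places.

R₀ = Σ l_x mₓ:
  age 10: 0.64 × 0 = 0.0000
  age 11: 0.42 × 20 = 8.4000
  age 12: 0.33 × 19 = 6.2700
  age 13: 0.21 × 29 = 6.0900
  age 14: 0.15 × 17 = 2.5500
  age 15: 0.10 × 16 = 1.6000
R₀ = 0.0000 + 8.4000 + 6.2700 + 6.0900 + 2.5500 + 1.6000 = 24.9100

24.910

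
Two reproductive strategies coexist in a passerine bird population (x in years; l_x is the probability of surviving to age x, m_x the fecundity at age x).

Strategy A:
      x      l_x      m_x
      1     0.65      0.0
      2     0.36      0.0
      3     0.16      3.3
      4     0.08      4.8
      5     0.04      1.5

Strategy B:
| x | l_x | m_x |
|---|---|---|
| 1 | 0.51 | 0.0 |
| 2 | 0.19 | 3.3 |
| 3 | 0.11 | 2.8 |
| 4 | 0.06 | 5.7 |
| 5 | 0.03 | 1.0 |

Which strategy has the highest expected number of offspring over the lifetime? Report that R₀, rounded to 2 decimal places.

1.31

Strategy A: R₀ = 0.65×0.0 + 0.36×0.0 + 0.16×3.3 + 0.08×4.8 + 0.04×1.5 = 0.9720
Strategy B: R₀ = 0.51×0.0 + 0.19×3.3 + 0.11×2.8 + 0.06×5.7 + 0.03×1.0 = 1.3070
Highest R₀: strategy B with 1.3070.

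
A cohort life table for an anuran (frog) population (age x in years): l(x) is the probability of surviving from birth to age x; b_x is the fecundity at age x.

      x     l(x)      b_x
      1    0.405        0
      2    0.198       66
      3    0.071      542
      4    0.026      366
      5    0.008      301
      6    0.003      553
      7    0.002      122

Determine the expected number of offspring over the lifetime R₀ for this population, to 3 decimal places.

65.377

R₀ = Σ l(x) b_x:
  age 1: 0.405 × 0 = 0.0000
  age 2: 0.198 × 66 = 13.0680
  age 3: 0.071 × 542 = 38.4820
  age 4: 0.026 × 366 = 9.5160
  age 5: 0.008 × 301 = 2.4080
  age 6: 0.003 × 553 = 1.6590
  age 7: 0.002 × 122 = 0.2440
R₀ = 0.0000 + 13.0680 + 38.4820 + 9.5160 + 2.4080 + 1.6590 + 0.2440 = 65.3770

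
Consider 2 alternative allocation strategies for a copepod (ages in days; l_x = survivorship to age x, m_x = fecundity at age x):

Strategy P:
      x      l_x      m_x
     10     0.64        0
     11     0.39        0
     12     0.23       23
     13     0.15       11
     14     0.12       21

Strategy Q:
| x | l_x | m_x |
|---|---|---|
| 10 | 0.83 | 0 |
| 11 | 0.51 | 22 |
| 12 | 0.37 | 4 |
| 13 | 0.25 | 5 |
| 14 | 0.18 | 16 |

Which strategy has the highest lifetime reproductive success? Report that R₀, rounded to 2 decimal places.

Strategy P: R₀ = 0.64×0 + 0.39×0 + 0.23×23 + 0.15×11 + 0.12×21 = 9.4600
Strategy Q: R₀ = 0.83×0 + 0.51×22 + 0.37×4 + 0.25×5 + 0.18×16 = 16.8300
Highest R₀: strategy Q with 16.8300.

16.83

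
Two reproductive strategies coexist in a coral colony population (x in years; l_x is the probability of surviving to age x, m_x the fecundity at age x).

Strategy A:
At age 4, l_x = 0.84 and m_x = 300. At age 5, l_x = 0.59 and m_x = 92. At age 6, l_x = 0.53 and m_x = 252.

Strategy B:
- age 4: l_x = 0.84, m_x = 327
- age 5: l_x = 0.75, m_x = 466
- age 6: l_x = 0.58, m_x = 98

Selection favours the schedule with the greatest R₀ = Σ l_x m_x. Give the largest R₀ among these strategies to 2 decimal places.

681.02

Strategy A: R₀ = 0.84×300 + 0.59×92 + 0.53×252 = 439.8400
Strategy B: R₀ = 0.84×327 + 0.75×466 + 0.58×98 = 681.0200
Highest R₀: strategy B with 681.0200.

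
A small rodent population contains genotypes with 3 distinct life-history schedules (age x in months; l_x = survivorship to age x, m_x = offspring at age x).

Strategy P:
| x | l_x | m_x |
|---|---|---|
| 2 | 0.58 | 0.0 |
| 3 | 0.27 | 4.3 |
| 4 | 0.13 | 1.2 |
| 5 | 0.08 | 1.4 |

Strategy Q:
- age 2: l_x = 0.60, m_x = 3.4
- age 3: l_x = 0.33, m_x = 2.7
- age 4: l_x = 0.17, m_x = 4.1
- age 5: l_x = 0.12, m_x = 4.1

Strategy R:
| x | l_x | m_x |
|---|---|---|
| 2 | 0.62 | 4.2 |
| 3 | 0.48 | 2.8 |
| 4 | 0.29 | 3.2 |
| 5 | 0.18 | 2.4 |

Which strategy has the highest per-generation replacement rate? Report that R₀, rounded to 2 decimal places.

Strategy P: R₀ = 0.58×0.0 + 0.27×4.3 + 0.13×1.2 + 0.08×1.4 = 1.4290
Strategy Q: R₀ = 0.60×3.4 + 0.33×2.7 + 0.17×4.1 + 0.12×4.1 = 4.1200
Strategy R: R₀ = 0.62×4.2 + 0.48×2.8 + 0.29×3.2 + 0.18×2.4 = 5.3080
Highest R₀: strategy R with 5.3080.

5.31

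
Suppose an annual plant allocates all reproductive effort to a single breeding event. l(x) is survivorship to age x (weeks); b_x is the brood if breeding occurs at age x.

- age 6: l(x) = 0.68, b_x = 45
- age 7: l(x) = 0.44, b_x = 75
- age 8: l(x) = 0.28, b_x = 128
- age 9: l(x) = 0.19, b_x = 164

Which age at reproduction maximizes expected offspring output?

Expected offspring if breeding at age x = l(x) × b_x:
  age 6: 0.68 × 45 = 30.600
  age 7: 0.44 × 75 = 33.000
  age 8: 0.28 × 128 = 35.840
  age 9: 0.19 × 164 = 31.160
Maximum at age 8 (35.840).

8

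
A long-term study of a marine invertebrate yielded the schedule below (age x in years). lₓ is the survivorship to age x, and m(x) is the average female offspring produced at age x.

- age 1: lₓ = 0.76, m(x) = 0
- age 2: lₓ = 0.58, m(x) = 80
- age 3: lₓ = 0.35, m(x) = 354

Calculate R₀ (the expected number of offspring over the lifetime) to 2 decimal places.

R₀ = Σ lₓ m(x):
  age 1: 0.76 × 0 = 0.0000
  age 2: 0.58 × 80 = 46.4000
  age 3: 0.35 × 354 = 123.9000
R₀ = 0.0000 + 46.4000 + 123.9000 = 170.3000

170.30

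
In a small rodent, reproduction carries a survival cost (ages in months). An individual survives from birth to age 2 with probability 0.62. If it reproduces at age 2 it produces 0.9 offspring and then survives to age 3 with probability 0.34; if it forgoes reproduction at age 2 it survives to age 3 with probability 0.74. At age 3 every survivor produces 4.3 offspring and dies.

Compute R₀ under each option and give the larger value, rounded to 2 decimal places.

1.97

breed at age 2: R₀ = 0.62 × (0.9 + 0.34 × 4.3) = 0.62 × 2.3620 = 1.4644
delay to age 3: R₀ = 0.62 × (0.74 × 4.3) = 0.62 × 3.1820 = 1.9728
Higher: delay to age 3 (1.9728).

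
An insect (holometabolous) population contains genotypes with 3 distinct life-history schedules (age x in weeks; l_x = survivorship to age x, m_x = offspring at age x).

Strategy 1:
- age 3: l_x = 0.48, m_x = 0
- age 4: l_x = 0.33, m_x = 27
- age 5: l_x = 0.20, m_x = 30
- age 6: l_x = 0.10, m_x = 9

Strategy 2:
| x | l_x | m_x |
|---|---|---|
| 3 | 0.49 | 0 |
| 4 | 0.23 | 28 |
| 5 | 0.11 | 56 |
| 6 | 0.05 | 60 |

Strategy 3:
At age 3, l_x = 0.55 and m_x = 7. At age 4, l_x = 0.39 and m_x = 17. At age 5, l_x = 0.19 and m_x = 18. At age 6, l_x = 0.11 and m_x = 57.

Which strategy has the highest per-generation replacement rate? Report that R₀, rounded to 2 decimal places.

Strategy 1: R₀ = 0.48×0 + 0.33×27 + 0.20×30 + 0.10×9 = 15.8100
Strategy 2: R₀ = 0.49×0 + 0.23×28 + 0.11×56 + 0.05×60 = 15.6000
Strategy 3: R₀ = 0.55×7 + 0.39×17 + 0.19×18 + 0.11×57 = 20.1700
Highest R₀: strategy 3 with 20.1700.

20.17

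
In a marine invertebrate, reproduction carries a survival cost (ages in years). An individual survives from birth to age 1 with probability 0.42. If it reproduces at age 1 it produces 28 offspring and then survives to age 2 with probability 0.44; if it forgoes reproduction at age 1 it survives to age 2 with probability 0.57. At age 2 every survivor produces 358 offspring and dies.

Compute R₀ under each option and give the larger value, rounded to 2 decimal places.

breed at age 1: R₀ = 0.42 × (28 + 0.44 × 358) = 0.42 × 185.5200 = 77.9184
delay to age 2: R₀ = 0.42 × (0.57 × 358) = 0.42 × 204.0600 = 85.7052
Higher: delay to age 2 (85.7052).

85.71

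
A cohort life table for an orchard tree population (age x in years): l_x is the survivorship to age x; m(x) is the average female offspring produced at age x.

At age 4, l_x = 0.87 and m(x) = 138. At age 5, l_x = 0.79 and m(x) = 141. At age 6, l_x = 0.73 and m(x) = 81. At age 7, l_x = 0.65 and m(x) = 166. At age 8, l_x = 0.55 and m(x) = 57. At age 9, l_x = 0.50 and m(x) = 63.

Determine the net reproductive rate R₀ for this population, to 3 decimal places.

461.330

R₀ = Σ l_x m(x):
  age 4: 0.87 × 138 = 120.0600
  age 5: 0.79 × 141 = 111.3900
  age 6: 0.73 × 81 = 59.1300
  age 7: 0.65 × 166 = 107.9000
  age 8: 0.55 × 57 = 31.3500
  age 9: 0.50 × 63 = 31.5000
R₀ = 120.0600 + 111.3900 + 59.1300 + 107.9000 + 31.3500 + 31.5000 = 461.3300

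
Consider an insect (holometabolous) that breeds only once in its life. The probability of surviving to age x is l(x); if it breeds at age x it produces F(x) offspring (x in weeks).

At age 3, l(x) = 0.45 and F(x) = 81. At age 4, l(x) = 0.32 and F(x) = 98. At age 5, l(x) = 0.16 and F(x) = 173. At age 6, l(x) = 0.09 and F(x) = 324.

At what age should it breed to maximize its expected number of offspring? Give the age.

Expected offspring if breeding at age x = l(x) × F(x):
  age 3: 0.45 × 81 = 36.450
  age 4: 0.32 × 98 = 31.360
  age 5: 0.16 × 173 = 27.680
  age 6: 0.09 × 324 = 29.160
Maximum at age 3 (36.450).

3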